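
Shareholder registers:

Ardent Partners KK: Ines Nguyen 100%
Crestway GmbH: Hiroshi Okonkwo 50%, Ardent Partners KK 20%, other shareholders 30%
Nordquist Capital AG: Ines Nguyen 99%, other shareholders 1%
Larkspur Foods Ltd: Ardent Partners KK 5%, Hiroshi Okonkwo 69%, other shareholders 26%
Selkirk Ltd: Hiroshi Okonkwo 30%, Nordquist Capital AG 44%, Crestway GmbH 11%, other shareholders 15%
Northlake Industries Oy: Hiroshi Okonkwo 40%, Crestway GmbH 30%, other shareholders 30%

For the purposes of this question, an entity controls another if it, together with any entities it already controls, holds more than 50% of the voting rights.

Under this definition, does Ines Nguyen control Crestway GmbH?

No

Ines holds 100% of Ardent, so Ines controls Ardent.
Ines holds 99% of Nordquist, so Ines controls Nordquist.
In Crestway, Ines's side holds only 20%, not > 50%.
So Ines does not control Crestway.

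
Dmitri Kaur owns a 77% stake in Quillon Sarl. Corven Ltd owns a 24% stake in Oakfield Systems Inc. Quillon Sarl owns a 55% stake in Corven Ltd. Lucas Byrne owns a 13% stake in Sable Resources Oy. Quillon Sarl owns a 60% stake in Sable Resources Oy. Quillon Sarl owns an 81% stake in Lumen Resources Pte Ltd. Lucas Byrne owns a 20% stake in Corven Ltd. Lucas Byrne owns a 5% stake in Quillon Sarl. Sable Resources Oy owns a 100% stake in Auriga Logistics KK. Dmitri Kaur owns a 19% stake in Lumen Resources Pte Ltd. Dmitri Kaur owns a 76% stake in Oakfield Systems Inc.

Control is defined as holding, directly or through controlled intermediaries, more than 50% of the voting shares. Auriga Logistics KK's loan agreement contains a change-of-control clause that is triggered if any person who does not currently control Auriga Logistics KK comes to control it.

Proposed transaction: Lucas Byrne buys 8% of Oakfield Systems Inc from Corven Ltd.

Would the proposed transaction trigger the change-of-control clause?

The purchase adds only to Lucas's holdings (Corven's stake shrinks), so Lucas is the only person who could newly come to control Auriga.
Lucas's largest direct stake is 20% in Corven, which does not meet the threshold, so Lucas controls no company.
Neither Lucas nor any entity Lucas controls holds any voting interest in Auriga.
So before the transaction, Lucas does not control Auriga.
After the purchase, Lucas holds 8% of Oakfield directly, and Corven's stake falls to 16%.
Lucas's side now holds 8% of Oakfield, not > 50%, so Lucas still does not control Oakfield.
After the transaction, neither Lucas nor any entity Lucas controls holds a voting interest in Auriga, so Lucas still does not control it.
No new person acquires control, so the clause is not triggered.

No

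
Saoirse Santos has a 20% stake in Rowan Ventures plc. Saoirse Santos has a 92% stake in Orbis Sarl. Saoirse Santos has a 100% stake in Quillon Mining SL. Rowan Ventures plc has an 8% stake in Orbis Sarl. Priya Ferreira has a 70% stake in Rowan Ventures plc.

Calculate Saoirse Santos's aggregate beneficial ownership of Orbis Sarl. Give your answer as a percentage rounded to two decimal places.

Saoirse reaches Orbis along 2 paths.
Direct stake: 92% = 92%.
Via Rowan: 20% × 8% = 1.6%.
Total: 92% + 1.6% = 93.6%.
Rounded: 93.60%.

93.60%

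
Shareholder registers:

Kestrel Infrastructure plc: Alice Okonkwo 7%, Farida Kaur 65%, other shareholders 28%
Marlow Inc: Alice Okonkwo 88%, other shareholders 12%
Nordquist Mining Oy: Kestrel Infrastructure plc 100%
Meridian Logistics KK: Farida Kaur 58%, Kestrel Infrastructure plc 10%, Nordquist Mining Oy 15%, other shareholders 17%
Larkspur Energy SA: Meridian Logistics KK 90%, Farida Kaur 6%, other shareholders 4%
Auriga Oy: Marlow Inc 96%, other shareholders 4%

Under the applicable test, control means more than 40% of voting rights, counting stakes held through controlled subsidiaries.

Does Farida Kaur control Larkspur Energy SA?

Farida holds 65% of Kestrel, so Farida controls Kestrel.
Kestrel holds 100% of Nordquist, so Farida controls Nordquist.
Farida and Kestrel and Nordquist together hold 58% + 10% + 15% = 83% of Meridian, so Farida controls Meridian.
Meridian and Farida together hold 90% + 6% = 96% of Larkspur, so Farida controls Larkspur.

Yes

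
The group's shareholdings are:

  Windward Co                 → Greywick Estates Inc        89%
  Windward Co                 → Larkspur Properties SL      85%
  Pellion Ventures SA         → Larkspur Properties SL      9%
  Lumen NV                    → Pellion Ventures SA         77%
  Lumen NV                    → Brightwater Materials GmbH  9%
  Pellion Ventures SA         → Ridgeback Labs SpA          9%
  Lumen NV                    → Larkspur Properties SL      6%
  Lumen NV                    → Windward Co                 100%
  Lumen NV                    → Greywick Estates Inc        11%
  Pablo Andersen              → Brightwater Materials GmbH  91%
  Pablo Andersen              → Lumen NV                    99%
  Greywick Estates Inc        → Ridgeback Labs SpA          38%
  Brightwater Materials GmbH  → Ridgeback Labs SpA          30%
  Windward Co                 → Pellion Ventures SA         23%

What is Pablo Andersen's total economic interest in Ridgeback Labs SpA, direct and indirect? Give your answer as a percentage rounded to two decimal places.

Pablo reaches Ridgeback along 6 paths.
Via Lumen → Pellion: 99% × 77% × 9% = 6.8607%.
Via Lumen → Windward → Pellion: 99% × 100% × 23% × 9% = 2.0493%.
Via Lumen → Windward → Greywick: 99% × 100% × 89% × 38% = 33.4818%.
Via Lumen → Greywick: 99% × 11% × 38% = 4.1382%.
Via Brightwater: 91% × 30% = 27.3%.
Via Lumen → Brightwater: 99% × 9% × 30% = 2.673%.
Total: 6.8607% + 2.0493% + 33.4818% + 4.1382% + 27.3% + 2.673% = 76.503%.
Rounded: 76.50%.

76.50%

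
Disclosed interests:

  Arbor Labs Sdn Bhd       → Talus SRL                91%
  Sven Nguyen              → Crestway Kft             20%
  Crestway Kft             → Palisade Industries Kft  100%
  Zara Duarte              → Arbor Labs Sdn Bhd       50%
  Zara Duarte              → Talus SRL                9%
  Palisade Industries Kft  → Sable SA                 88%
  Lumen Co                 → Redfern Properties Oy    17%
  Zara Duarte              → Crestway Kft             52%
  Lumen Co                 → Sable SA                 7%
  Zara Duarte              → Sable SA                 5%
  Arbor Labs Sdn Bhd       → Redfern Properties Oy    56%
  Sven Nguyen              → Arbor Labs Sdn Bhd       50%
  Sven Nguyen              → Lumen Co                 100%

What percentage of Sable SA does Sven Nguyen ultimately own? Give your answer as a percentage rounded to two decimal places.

24.60%

Sven reaches Sable along 2 paths.
Via Lumen: 100% × 7% = 7%.
Via Crestway → Palisade: 20% × 100% × 88% = 17.6%.
Total: 7% + 17.6% = 24.6%.
Rounded: 24.60%.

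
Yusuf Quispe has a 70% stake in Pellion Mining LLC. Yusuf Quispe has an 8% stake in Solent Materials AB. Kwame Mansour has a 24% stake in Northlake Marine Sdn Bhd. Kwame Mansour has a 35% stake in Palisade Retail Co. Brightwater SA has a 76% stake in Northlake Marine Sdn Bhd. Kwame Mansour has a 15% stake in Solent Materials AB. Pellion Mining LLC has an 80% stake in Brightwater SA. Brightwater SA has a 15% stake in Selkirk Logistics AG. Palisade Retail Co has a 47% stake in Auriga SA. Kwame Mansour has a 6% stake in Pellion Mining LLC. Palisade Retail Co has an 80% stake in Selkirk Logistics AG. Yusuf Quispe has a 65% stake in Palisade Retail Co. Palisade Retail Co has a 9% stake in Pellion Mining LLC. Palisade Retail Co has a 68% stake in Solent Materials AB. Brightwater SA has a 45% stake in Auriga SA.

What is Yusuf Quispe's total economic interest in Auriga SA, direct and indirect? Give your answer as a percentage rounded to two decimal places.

Yusuf reaches Auriga along 3 paths.
Via Palisade: 65% × 47% = 30.55%.
Via Pellion → Brightwater: 70% × 80% × 45% = 25.2%.
Via Palisade → Pellion → Brightwater: 65% × 9% × 80% × 45% = 2.106%.
Total: 30.55% + 25.2% + 2.106% = 57.856%.
Rounded: 57.86%.

57.86%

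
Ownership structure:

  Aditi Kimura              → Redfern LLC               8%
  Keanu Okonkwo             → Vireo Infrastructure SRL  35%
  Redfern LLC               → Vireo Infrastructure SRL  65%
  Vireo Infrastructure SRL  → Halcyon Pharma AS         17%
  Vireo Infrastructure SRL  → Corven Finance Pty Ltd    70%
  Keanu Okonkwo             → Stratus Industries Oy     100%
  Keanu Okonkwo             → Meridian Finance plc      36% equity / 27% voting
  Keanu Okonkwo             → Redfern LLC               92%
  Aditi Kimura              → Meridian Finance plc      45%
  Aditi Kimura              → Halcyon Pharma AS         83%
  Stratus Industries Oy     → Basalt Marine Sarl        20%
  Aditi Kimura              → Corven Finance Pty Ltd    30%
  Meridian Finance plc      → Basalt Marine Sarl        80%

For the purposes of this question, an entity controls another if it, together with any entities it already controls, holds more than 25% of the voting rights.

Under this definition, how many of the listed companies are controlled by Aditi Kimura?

Aditi holds 45% of Meridian, so Aditi controls Meridian.
Aditi holds 30% of Corven, so Aditi controls Corven.
Meridian holds 80% of Basalt, so Aditi controls Basalt.
Aditi holds 83% of Halcyon, so Aditi controls Halcyon.
No other company's threshold is met.
Aditi controls 4 companies.

4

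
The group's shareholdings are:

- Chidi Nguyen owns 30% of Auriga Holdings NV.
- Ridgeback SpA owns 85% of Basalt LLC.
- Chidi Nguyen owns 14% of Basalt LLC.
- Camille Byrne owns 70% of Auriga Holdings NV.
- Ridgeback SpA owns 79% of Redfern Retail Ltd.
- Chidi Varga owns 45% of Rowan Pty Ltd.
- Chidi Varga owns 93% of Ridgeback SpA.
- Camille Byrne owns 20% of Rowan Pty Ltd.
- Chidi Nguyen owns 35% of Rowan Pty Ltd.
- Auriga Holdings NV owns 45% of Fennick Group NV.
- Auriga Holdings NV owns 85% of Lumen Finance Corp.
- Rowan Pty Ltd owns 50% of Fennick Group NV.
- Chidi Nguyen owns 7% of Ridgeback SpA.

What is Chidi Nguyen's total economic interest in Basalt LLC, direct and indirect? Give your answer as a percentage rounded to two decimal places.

Chidi Nguyen reaches Basalt along 2 paths.
Via Ridgeback: 7% × 85% = 5.95%.
Direct stake: 14% = 14%.
Total: 5.95% + 14% = 19.95%.

19.95%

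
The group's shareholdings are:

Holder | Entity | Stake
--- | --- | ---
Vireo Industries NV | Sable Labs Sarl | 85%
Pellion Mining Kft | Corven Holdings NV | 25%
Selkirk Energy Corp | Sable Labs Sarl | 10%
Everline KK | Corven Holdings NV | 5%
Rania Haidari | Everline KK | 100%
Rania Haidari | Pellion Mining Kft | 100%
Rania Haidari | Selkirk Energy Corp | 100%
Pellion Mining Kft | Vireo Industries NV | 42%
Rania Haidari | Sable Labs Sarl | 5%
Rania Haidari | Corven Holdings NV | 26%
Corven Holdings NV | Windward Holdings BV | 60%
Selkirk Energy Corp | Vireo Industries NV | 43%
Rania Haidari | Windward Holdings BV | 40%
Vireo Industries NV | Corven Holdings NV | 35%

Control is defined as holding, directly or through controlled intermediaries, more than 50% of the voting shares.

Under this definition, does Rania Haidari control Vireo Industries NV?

Yes

Rania holds 100% of Pellion, so Rania controls Pellion.
Rania holds 100% of Selkirk, so Rania controls Selkirk.
Selkirk and Pellion together hold 43% + 42% = 85% of Vireo, so Rania controls Vireo.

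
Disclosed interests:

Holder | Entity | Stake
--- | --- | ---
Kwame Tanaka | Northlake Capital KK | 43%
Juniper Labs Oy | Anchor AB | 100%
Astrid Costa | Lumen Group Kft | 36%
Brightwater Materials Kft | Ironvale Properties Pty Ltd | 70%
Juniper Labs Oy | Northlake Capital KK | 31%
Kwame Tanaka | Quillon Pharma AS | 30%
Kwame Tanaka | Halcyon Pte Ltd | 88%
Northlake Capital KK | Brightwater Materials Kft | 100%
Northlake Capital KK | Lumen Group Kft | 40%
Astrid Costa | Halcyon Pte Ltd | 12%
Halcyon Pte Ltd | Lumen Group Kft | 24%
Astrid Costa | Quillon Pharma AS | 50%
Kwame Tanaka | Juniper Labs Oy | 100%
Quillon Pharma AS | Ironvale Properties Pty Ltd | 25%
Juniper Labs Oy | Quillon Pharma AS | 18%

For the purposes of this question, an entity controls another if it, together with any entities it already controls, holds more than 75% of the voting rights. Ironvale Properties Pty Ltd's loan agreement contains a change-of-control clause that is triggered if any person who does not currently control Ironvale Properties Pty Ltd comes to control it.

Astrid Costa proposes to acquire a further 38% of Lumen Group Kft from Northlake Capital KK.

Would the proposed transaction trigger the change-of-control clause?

The purchase adds only to Astrid's holdings (Northlake's stake shrinks), so Astrid is the only person who could newly come to control Ironvale.
Astrid's largest direct stake is 50% in Quillon, which does not meet the threshold, so Astrid controls no company.
Neither Astrid nor any entity Astrid controls holds any voting interest in Ironvale.
So before the transaction, Astrid does not control Ironvale.
After the purchase, Astrid's direct stake in Lumen rises to 36% + 38% = 74%, and Northlake's stake falls to 2%.
Astrid's side now holds 74% of Lumen, not > 75%, so Astrid still does not control Lumen.
After the transaction, neither Astrid nor any entity Astrid controls holds a voting interest in Ironvale, so Astrid still does not control it.
No new person acquires control, so the clause is not triggered.

No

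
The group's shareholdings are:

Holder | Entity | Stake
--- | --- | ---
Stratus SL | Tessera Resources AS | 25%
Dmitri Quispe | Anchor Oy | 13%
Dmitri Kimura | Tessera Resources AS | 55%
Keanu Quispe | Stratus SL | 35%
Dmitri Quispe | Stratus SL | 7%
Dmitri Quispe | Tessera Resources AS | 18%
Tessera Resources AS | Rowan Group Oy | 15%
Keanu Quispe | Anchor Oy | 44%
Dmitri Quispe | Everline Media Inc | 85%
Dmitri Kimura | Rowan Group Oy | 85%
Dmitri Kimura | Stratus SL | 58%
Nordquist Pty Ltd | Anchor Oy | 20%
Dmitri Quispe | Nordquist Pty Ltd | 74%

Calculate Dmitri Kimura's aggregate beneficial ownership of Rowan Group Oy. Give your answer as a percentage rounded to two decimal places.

95.43%

Dmitri Kimura reaches Rowan along 3 paths.
Direct stake: 85% = 85%.
Via Tessera: 55% × 15% = 8.25%.
Via Stratus → Tessera: 58% × 25% × 15% = 2.175%.
Total: 85% + 8.25% + 2.175% = 95.425%.
Rounded: 95.43%.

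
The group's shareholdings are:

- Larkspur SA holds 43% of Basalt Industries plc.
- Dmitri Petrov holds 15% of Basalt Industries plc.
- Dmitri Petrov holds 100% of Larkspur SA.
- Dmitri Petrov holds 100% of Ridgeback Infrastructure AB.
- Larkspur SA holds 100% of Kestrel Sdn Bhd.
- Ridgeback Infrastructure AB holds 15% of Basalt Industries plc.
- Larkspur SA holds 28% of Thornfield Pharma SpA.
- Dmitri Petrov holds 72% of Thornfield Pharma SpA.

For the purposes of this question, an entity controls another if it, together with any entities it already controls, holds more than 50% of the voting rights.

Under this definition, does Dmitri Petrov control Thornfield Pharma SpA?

Yes

Dmitri holds 100% of Larkspur, so Dmitri controls Larkspur.
Dmitri and Larkspur together hold 72% + 28% = 100% of Thornfield, so Dmitri controls Thornfield.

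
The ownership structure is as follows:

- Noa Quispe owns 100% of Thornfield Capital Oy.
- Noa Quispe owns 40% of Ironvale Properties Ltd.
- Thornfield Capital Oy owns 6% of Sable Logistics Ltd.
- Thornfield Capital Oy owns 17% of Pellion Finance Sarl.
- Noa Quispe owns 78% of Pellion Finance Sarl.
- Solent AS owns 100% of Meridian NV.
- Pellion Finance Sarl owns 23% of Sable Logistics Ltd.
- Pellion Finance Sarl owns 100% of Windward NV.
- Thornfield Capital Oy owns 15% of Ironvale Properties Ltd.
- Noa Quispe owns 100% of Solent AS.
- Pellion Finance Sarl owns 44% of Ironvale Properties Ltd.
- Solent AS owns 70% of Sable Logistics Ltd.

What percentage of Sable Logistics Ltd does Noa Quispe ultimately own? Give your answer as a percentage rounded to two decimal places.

Noa reaches Sable along 4 paths.
Via Pellion: 78% × 23% = 17.94%.
Via Thornfield → Pellion: 100% × 17% × 23% = 3.91%.
Via Thornfield: 100% × 6% = 6%.
Via Solent: 100% × 70% = 70%.
Total: 17.94% + 3.91% + 6% + 70% = 97.85%.

97.85%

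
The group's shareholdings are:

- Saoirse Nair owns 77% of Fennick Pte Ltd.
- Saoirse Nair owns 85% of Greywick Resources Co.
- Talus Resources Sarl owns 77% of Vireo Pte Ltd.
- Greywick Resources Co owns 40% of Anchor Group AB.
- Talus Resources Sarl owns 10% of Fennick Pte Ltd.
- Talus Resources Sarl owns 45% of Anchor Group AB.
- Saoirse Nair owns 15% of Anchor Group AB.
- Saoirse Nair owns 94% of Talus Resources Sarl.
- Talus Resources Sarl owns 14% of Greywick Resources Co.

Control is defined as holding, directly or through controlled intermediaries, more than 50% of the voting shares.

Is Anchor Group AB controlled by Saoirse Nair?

Saoirse holds 94% of Talus, so Saoirse controls Talus.
Saoirse and Talus together hold 85% + 14% = 99% of Greywick, so Saoirse controls Greywick.
Saoirse and Greywick and Talus together hold 15% + 40% + 45% = 100% of Anchor, so Saoirse controls Anchor.

Yes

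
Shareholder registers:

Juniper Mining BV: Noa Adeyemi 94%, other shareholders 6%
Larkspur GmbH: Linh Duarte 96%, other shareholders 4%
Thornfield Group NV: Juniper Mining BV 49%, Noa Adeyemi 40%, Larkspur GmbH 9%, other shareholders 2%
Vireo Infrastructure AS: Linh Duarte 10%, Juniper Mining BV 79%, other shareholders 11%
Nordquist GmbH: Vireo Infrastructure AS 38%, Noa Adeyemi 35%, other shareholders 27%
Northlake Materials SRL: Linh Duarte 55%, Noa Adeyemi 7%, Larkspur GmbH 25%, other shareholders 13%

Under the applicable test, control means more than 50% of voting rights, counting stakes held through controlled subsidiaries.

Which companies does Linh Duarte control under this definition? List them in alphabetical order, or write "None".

Larkspur GmbH, Northlake Materials SRL

Linh holds 96% of Larkspur, so Linh controls Larkspur.
Linh and Larkspur together hold 55% + 25% = 80% of Northlake, so Linh controls Northlake.
No other company's threshold is met.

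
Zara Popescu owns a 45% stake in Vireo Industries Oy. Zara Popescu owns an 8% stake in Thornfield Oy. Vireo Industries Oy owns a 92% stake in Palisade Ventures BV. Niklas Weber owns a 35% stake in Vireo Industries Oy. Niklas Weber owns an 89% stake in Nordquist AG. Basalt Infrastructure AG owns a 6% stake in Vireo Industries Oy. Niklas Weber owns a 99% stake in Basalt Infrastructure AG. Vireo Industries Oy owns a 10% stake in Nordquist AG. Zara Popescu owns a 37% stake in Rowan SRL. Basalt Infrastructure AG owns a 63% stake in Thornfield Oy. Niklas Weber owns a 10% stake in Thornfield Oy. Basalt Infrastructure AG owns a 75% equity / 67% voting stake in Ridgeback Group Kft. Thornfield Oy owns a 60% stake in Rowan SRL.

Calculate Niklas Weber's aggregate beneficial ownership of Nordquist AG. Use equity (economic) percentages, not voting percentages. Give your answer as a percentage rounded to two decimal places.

93.09%

Niklas reaches Nordquist along 3 paths.
Via Basalt → Vireo: 99% × 6% × 10% = 0.594%.
Via Vireo: 35% × 10% = 3.5%.
Direct stake: 89% = 89%.
Total: 0.594% + 3.5% + 89% = 93.094%.
Rounded: 93.09%.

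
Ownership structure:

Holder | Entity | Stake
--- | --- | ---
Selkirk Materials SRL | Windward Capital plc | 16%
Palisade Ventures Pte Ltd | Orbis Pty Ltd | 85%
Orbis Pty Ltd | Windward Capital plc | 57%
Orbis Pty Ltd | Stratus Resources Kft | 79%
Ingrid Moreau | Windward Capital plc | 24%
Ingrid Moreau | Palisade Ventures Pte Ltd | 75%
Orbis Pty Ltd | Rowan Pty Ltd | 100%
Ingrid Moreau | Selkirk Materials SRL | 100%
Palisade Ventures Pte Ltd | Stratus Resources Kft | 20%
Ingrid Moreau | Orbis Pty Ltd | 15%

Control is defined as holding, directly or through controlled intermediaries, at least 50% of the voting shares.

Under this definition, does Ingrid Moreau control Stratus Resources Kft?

Yes

Ingrid holds 75% of Palisade, so Ingrid controls Palisade.
Palisade and Ingrid together hold 85% + 15% = 100% of Orbis, so Ingrid controls Orbis.
Palisade and Orbis together hold 20% + 79% = 99% of Stratus, so Ingrid controls Stratus.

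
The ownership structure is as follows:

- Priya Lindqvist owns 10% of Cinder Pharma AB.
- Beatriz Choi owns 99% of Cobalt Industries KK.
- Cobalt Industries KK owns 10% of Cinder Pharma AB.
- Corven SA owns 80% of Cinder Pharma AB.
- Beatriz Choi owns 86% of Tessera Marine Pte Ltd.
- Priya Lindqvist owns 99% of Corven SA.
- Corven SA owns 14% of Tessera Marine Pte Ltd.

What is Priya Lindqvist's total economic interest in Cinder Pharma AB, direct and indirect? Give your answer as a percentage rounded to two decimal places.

Priya reaches Cinder along 2 paths.
Direct stake: 10% = 10%.
Via Corven: 99% × 80% = 79.2%.
Total: 10% + 79.2% = 89.2%.
Rounded: 89.20%.

89.20%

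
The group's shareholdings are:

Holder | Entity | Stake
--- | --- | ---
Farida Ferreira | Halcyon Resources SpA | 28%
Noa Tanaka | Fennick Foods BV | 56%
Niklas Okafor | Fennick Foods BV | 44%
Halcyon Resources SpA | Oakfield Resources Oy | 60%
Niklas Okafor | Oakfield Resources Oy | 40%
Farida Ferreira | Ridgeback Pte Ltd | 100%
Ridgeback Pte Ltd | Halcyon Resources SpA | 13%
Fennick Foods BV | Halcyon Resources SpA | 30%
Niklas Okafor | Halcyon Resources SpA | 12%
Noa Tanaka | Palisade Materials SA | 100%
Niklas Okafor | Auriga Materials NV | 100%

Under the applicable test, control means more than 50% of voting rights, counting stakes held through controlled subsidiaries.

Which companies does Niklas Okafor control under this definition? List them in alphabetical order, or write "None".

Auriga Materials NV

Niklas holds 100% of Auriga, so Niklas controls Auriga.
No other company's threshold is met.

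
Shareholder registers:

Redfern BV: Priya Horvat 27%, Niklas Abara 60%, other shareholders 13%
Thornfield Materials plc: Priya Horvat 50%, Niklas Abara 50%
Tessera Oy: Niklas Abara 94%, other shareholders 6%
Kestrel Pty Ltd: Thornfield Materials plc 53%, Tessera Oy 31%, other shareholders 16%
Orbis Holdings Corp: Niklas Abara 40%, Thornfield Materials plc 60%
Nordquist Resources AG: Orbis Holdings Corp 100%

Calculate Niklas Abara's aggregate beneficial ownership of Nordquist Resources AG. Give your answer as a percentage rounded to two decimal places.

70.00%

Niklas reaches Nordquist along 2 paths.
Via Orbis: 40% × 100% = 40%.
Via Thornfield → Orbis: 50% × 60% × 100% = 30%.
Total: 40% + 30% = 70%.
Rounded: 70.00%.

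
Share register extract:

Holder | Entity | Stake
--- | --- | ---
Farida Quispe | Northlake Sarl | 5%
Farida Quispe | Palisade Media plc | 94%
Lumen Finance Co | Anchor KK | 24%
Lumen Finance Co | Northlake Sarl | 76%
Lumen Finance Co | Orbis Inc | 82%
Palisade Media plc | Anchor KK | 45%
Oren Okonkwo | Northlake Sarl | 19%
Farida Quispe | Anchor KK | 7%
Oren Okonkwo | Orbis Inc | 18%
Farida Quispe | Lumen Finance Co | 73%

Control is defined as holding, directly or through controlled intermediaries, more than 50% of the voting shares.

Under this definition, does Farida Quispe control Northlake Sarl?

Yes

Farida holds 73% of Lumen, so Farida controls Lumen.
Lumen and Farida together hold 76% + 5% = 81% of Northlake, so Farida controls Northlake.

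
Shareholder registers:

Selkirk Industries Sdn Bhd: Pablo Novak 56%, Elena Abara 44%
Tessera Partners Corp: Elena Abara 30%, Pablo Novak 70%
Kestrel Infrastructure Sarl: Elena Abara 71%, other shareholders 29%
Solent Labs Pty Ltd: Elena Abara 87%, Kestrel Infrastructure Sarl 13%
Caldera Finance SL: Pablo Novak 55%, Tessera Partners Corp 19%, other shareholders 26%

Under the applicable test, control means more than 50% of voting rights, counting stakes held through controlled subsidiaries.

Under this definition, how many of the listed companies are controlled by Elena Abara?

Elena holds 71% of Kestrel, so Elena controls Kestrel.
Elena and Kestrel together hold 87% + 13% = 100% of Solent, so Elena controls Solent.
No other company's threshold is met.
Elena controls 2 companies.

2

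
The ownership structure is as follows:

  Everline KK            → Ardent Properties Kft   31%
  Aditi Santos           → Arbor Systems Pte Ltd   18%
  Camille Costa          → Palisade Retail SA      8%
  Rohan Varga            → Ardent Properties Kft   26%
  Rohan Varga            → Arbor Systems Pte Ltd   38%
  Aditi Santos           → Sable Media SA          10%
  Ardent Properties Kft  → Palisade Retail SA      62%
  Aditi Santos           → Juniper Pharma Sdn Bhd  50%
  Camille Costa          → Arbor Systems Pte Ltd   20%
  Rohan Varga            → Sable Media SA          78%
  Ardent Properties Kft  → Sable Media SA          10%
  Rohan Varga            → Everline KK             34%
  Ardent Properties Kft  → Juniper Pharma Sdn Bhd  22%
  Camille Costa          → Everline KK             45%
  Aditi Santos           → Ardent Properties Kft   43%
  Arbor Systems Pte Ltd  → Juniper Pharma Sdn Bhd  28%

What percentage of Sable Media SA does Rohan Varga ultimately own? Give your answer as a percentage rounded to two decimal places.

81.65%

Rohan reaches Sable along 3 paths.
Direct stake: 78% = 78%.
Via Ardent: 26% × 10% = 2.6%.
Via Everline → Ardent: 34% × 31% × 10% = 1.054%.
Total: 78% + 2.6% + 1.054% = 81.654%.
Rounded: 81.65%.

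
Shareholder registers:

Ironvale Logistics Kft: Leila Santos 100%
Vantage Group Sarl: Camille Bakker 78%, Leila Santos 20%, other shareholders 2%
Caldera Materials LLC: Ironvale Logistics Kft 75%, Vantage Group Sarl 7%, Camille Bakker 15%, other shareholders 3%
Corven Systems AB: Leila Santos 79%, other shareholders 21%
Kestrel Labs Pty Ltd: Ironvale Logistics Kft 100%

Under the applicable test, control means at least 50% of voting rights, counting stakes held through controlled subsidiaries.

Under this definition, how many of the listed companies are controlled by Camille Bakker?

1

Camille holds 78% of Vantage, so Camille controls Vantage.
No other company's threshold is met.
Camille controls 1 company.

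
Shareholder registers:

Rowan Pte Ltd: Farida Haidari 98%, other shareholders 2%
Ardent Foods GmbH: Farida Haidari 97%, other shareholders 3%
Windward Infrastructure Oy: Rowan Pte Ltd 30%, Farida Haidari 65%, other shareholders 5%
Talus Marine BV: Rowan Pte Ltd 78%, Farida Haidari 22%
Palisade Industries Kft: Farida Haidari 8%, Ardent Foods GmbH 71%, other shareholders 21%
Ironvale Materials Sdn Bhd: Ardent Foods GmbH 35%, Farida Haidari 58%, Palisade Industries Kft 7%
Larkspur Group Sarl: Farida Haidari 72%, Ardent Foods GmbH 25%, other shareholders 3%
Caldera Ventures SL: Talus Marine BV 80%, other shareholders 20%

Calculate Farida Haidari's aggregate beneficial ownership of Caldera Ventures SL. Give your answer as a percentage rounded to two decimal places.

Farida reaches Caldera along 2 paths.
Via Rowan → Talus: 98% × 78% × 80% = 61.152%.
Via Talus: 22% × 80% = 17.6%.
Total: 61.152% + 17.6% = 78.752%.
Rounded: 78.75%.

78.75%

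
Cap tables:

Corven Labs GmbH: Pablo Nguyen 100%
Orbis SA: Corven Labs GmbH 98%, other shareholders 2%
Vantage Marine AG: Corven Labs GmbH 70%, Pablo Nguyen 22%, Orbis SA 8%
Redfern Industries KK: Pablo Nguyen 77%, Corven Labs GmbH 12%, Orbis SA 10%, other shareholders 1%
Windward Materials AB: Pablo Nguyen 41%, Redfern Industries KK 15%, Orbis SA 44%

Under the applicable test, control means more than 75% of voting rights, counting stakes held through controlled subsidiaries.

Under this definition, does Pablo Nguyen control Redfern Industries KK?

Yes

Pablo holds 100% of Corven, so Pablo controls Corven.
Corven holds 98% of Orbis, so Pablo controls Orbis.
Pablo and Corven and Orbis together hold 77% + 12% + 10% = 99% of Redfern, so Pablo controls Redfern.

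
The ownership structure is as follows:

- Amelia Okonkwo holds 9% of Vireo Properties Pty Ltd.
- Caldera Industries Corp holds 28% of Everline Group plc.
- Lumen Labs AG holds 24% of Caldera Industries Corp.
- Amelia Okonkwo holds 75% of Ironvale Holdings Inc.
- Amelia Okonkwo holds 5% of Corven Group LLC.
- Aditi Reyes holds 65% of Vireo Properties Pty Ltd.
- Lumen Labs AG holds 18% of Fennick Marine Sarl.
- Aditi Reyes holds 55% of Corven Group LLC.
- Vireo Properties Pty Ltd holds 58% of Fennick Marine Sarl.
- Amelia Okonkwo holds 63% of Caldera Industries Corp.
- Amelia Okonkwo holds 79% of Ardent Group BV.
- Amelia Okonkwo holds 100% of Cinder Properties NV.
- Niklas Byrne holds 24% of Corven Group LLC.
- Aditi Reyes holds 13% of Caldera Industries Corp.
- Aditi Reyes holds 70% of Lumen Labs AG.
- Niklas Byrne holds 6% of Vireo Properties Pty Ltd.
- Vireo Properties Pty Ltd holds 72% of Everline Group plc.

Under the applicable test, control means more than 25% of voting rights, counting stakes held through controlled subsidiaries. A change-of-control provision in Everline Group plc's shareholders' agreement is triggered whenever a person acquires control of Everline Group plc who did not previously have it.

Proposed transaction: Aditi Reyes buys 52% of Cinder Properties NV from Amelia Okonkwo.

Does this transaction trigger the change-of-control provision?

No

The purchase adds only to Aditi's holdings (Amelia's stake shrinks), so Aditi is the only person who could newly come to control Everline.
Aditi holds 70% of Lumen, so Aditi controls Lumen.
Aditi and Lumen together hold 13% + 24% = 37% of Caldera, so Aditi controls Caldera.
Aditi holds 65% of Vireo, so Aditi controls Vireo.
Vireo and Caldera together hold 72% + 28% = 100% of Everline, so Aditi controls Everline.
So Aditi already controls Everline before the transaction.
After the purchase, Aditi holds 52% of Cinder directly, and Amelia's stake falls to 48%.
Aditi controlled Everline already, so this is not a new person acquiring control; every other person's position is unchanged or reduced.
No new person acquires control, so the clause is not triggered.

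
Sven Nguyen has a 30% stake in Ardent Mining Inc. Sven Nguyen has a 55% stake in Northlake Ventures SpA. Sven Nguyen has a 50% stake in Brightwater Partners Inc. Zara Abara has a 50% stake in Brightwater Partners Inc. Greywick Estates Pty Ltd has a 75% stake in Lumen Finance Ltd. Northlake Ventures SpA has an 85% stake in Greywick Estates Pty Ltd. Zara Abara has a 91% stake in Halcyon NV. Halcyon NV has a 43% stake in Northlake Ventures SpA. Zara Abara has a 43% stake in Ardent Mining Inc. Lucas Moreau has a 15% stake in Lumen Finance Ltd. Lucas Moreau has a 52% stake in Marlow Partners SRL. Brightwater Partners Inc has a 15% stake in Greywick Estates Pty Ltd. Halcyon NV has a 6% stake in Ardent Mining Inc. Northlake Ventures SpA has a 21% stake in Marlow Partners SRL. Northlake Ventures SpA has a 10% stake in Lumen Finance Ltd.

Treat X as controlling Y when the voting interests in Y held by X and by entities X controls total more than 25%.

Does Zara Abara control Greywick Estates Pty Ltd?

Yes

Zara holds 91% of Halcyon, so Zara controls Halcyon.
Halcyon holds 43% of Northlake, so Zara controls Northlake.
Zara holds 50% of Brightwater, so Zara controls Brightwater.
Northlake and Brightwater together hold 85% + 15% = 100% of Greywick, so Zara controls Greywick.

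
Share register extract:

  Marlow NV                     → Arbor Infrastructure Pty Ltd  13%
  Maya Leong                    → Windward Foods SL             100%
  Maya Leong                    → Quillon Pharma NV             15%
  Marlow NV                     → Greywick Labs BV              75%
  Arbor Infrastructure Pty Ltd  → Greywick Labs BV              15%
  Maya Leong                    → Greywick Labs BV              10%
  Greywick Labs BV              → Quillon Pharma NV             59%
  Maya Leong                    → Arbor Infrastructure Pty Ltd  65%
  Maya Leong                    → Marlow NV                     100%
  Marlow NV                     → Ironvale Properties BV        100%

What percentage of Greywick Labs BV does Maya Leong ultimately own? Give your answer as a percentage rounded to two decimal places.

96.70%

Maya reaches Greywick along 4 paths.
Via Marlow: 100% × 75% = 75%.
Direct stake: 10% = 10%.
Via Marlow → Arbor: 100% × 13% × 15% = 1.95%.
Via Arbor: 65% × 15% = 9.75%.
Total: 75% + 10% + 1.95% + 9.75% = 96.7%.
Rounded: 96.70%.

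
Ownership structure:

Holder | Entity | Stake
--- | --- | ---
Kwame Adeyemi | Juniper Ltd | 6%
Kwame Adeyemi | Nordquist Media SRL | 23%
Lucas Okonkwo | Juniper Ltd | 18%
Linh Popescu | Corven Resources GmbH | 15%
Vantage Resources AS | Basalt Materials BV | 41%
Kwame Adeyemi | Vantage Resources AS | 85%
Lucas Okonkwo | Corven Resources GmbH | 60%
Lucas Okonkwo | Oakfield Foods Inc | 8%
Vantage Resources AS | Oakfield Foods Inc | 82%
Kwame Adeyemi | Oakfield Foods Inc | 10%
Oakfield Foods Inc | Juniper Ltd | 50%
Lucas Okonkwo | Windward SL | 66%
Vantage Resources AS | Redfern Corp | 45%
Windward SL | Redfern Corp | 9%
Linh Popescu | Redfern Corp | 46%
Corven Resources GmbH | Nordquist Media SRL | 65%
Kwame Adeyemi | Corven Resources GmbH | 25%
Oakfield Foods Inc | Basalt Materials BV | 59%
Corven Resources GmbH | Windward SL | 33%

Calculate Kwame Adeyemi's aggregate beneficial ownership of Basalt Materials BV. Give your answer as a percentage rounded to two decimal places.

Kwame reaches Basalt along 3 paths.
Via Vantage: 85% × 41% = 34.85%.
Via Vantage → Oakfield: 85% × 82% × 59% = 41.123%.
Via Oakfield: 10% × 59% = 5.9%.
Total: 34.85% + 41.123% + 5.9% = 81.873%.
Rounded: 81.87%.

81.87%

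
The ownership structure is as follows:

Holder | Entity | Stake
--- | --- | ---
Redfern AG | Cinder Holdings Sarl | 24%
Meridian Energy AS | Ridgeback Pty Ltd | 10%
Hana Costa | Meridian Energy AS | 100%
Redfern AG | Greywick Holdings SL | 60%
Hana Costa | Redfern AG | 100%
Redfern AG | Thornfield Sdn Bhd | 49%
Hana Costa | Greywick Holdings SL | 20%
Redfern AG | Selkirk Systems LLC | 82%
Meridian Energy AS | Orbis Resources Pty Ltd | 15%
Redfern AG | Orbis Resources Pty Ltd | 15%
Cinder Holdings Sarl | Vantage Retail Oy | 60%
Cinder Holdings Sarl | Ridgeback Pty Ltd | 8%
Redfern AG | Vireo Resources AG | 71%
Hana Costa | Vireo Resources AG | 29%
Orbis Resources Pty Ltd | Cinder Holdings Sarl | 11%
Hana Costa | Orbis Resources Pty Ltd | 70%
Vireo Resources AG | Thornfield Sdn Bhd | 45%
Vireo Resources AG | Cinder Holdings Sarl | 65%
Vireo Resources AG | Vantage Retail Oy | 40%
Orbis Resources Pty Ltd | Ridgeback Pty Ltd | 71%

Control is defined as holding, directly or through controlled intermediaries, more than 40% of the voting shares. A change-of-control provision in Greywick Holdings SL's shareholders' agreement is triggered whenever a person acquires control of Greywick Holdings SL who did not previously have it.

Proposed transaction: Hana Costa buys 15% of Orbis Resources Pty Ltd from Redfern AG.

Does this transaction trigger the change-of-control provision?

No

The purchase adds only to Hana's holdings (Redfern's stake shrinks), so Hana is the only person who could newly come to control Greywick.
Hana holds 100% of Redfern, so Hana controls Redfern.
Hana and Redfern together hold 20% + 60% = 80% of Greywick, so Hana controls Greywick.
So Hana already controls Greywick before the transaction.
After the purchase, Hana's direct stake in Orbis rises to 70% + 15% = 85%, and Redfern's stake falls to 0%.
Hana controlled Greywick already, so this is not a new person acquiring control; every other person's position is unchanged or reduced.
No new person acquires control, so the clause is not triggered.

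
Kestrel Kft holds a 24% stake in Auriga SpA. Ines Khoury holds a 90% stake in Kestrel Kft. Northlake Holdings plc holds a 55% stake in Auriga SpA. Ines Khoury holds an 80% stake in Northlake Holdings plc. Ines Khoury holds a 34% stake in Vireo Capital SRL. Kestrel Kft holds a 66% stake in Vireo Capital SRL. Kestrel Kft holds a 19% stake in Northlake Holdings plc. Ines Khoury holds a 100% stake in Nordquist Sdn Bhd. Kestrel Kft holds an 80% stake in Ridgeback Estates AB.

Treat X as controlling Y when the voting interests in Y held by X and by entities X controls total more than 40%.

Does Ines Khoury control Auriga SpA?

Yes

Ines holds 90% of Kestrel, so Ines controls Kestrel.
Ines and Kestrel together hold 80% + 19% = 99% of Northlake, so Ines controls Northlake.
Northlake and Kestrel together hold 55% + 24% = 79% of Auriga, so Ines controls Auriga.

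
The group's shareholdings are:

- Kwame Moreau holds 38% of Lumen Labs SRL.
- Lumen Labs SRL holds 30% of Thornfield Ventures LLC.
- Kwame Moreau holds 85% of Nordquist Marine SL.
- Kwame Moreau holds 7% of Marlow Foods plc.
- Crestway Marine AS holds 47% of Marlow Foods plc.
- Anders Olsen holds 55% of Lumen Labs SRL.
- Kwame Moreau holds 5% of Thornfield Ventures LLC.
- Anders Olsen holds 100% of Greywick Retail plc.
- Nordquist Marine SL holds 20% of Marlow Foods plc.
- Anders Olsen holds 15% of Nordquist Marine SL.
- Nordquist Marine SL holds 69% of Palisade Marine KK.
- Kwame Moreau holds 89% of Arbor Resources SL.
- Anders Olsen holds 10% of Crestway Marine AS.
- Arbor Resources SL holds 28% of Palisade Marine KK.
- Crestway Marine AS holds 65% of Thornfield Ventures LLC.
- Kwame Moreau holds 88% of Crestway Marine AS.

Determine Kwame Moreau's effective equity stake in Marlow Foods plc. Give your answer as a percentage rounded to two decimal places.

Kwame reaches Marlow along 3 paths.
Via Crestway: 88% × 47% = 41.36%.
Via Nordquist: 85% × 20% = 17%.
Direct stake: 7% = 7%.
Total: 41.36% + 17% + 7% = 65.36%.

65.36%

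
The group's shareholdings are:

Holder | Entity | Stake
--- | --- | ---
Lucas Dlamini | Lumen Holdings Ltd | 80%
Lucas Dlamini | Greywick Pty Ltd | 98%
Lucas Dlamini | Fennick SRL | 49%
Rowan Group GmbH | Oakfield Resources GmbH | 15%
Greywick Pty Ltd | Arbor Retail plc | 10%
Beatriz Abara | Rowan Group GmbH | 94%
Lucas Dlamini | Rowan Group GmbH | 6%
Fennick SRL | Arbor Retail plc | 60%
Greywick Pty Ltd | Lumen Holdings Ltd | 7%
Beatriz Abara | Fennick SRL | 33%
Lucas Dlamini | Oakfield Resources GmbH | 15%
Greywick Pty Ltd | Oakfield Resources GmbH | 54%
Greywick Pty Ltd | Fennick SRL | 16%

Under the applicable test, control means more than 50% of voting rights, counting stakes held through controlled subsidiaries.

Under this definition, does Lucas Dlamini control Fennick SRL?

Yes

Lucas holds 98% of Greywick, so Lucas controls Greywick.
Greywick and Lucas together hold 16% + 49% = 65% of Fennick, so Lucas controls Fennick.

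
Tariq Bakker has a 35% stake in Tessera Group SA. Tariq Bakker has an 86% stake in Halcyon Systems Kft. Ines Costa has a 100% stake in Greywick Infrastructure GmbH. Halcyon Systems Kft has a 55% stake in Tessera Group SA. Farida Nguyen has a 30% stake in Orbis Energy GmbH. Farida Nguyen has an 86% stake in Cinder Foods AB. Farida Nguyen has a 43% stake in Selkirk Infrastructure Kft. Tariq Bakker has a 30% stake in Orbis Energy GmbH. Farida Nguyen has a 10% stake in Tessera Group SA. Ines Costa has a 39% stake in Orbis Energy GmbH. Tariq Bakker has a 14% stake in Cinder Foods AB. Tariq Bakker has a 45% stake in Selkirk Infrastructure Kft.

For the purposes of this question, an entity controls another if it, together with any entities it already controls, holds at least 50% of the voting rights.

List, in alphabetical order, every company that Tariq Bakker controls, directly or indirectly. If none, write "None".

Halcyon Systems Kft, Tessera Group SA

Tariq holds 86% of Halcyon, so Tariq controls Halcyon.
Halcyon and Tariq together hold 55% + 35% = 90% of Tessera, so Tariq controls Tessera.
No other company's threshold is met.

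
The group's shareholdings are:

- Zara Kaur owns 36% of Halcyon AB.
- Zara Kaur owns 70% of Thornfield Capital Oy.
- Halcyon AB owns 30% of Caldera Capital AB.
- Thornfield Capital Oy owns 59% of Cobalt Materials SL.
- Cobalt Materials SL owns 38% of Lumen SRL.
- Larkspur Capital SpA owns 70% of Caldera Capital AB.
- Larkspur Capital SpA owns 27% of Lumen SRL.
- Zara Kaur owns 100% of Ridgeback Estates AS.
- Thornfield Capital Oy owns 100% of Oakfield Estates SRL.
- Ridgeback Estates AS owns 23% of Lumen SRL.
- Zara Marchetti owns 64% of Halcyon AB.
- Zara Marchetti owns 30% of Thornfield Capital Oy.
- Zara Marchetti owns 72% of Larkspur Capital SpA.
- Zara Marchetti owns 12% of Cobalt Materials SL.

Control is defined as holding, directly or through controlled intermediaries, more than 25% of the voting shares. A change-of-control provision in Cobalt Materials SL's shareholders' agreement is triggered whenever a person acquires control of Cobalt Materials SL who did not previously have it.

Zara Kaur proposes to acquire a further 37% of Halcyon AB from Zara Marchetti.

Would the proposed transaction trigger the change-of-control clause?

The purchase adds only to Zara Kaur's holdings (Zara Marchetti's stake shrinks), so Zara Kaur is the only person who could newly come to control Cobalt.
Zara Kaur holds 70% of Thornfield, so Zara Kaur controls Thornfield.
Thornfield holds 59% of Cobalt, so Zara Kaur controls Cobalt.
So Zara Kaur already controls Cobalt before the transaction.
After the purchase, Zara Kaur's direct stake in Halcyon rises to 36% + 37% = 73%, and Zara Marchetti's stake falls to 27%.
Zara Kaur controlled Cobalt already, so this is not a new person acquiring control; every other person's position is unchanged or reduced.
No new person acquires control, so the clause is not triggered.

No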